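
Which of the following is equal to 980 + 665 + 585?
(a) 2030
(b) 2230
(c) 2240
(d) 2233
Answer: b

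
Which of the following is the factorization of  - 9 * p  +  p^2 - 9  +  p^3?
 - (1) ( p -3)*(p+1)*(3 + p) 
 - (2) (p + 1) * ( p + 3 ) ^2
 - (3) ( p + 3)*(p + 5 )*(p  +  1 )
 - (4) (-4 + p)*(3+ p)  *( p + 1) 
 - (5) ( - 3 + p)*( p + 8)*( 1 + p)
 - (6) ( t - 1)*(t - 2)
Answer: 1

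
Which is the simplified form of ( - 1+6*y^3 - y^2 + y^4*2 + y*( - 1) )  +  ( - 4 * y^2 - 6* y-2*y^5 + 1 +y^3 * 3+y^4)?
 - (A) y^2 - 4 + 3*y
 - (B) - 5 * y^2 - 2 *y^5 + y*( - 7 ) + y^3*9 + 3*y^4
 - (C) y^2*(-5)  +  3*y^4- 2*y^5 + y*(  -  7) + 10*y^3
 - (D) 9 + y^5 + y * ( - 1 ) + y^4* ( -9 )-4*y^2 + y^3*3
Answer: B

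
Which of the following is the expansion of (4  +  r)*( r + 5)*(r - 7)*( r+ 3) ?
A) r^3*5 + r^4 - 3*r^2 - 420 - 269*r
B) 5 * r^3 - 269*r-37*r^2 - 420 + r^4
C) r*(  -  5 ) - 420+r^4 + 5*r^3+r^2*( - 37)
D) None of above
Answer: B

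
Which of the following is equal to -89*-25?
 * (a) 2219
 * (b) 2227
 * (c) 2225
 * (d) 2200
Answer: c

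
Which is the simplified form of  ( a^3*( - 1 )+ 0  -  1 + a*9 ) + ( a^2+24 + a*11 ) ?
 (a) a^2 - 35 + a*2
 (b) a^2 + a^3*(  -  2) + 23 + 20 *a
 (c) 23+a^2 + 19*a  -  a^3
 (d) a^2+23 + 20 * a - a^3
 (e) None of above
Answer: d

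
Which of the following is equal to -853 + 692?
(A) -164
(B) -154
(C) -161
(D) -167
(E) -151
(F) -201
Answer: C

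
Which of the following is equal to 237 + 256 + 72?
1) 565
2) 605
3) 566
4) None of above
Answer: 1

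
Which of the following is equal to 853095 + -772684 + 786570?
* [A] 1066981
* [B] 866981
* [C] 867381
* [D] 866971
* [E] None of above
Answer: B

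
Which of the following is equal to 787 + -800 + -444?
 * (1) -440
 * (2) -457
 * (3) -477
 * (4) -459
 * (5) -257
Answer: 2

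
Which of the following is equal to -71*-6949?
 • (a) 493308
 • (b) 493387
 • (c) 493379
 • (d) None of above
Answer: c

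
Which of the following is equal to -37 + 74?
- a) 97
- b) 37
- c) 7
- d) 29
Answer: b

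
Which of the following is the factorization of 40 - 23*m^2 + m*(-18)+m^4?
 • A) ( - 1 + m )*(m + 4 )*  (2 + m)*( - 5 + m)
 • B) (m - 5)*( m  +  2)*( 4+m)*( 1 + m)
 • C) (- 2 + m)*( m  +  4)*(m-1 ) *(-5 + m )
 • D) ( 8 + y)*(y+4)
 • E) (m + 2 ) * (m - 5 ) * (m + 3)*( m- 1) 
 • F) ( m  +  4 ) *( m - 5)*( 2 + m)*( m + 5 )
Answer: A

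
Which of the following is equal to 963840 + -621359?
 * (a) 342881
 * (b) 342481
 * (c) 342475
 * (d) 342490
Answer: b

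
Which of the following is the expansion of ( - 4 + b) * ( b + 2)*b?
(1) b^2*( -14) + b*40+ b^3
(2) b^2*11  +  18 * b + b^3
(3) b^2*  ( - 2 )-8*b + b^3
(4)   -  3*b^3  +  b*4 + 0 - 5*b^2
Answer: 3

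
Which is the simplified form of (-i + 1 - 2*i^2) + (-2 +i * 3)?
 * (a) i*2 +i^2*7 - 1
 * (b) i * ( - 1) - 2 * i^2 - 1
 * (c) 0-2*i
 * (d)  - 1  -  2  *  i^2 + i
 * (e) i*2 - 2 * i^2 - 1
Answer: e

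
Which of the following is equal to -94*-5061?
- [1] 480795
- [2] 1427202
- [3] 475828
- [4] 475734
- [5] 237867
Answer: 4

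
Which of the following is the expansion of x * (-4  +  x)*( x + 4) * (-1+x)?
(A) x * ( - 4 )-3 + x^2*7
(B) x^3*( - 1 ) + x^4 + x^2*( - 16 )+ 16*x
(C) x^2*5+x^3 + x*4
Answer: B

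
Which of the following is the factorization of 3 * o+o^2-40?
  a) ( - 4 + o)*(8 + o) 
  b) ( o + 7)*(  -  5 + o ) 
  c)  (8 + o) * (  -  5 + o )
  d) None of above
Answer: c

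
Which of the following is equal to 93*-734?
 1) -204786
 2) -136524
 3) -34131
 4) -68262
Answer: 4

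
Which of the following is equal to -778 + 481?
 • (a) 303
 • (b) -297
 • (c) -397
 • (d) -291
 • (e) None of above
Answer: b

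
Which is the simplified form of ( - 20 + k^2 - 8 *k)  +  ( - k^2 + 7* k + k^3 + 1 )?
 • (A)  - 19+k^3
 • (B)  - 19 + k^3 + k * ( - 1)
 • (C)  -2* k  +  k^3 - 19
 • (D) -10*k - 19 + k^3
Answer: B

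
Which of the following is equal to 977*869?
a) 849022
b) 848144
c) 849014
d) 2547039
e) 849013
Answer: e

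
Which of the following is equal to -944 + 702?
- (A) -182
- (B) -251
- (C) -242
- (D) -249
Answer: C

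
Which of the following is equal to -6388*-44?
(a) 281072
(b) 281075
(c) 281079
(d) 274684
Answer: a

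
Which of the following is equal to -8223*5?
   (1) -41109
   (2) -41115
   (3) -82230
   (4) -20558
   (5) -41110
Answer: 2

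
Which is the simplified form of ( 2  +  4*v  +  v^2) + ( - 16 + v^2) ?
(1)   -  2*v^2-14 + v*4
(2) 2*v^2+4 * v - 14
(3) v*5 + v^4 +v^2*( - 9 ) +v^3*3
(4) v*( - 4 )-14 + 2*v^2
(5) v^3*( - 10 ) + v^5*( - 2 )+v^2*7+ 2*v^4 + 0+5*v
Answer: 2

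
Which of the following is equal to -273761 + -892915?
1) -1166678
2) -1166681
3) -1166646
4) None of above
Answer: 4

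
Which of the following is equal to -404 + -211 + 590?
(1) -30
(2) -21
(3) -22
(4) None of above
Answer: 4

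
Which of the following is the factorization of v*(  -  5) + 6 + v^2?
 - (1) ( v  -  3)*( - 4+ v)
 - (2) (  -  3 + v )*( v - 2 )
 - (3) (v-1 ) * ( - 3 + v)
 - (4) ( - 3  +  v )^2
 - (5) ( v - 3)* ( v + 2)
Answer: 2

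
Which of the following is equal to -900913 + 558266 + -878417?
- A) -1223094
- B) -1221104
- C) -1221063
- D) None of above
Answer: D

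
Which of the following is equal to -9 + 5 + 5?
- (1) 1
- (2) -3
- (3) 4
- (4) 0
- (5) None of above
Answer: 1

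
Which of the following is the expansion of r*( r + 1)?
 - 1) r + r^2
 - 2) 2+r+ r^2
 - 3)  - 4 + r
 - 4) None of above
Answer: 1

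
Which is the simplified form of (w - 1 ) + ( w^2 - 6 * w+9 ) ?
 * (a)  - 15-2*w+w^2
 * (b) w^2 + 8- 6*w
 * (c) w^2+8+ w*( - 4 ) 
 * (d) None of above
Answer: d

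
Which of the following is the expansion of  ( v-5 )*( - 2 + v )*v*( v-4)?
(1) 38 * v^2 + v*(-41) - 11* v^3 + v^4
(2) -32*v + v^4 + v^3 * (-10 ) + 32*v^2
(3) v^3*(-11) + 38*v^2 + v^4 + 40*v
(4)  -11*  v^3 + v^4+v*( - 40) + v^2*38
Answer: 4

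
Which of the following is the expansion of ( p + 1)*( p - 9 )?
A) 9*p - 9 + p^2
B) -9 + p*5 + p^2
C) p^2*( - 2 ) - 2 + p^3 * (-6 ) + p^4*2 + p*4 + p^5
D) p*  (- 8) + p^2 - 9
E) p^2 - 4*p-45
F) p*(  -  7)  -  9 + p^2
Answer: D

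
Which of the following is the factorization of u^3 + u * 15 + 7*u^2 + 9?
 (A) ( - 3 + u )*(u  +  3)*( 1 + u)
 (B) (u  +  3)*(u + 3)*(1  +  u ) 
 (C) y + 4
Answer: B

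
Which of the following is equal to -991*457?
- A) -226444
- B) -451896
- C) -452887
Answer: C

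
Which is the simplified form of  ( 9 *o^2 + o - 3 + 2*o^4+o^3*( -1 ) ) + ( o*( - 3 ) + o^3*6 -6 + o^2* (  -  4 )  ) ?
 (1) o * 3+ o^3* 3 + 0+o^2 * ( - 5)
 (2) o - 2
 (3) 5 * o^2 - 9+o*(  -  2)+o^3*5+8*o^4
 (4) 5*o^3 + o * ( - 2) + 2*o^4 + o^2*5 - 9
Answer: 4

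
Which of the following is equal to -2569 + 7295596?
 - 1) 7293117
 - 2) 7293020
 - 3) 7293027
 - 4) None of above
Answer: 3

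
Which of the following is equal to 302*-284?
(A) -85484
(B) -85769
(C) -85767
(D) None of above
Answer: D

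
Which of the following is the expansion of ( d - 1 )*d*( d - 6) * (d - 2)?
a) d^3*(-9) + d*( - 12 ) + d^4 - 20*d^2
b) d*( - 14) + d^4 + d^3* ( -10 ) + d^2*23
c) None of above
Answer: c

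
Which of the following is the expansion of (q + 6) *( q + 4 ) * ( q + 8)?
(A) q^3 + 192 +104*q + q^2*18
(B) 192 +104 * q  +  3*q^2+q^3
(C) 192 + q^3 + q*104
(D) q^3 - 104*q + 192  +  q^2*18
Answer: A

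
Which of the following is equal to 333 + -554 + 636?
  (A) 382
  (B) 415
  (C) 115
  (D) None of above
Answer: B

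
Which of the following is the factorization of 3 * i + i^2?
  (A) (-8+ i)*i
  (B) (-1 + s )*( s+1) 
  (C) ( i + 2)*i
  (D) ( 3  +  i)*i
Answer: D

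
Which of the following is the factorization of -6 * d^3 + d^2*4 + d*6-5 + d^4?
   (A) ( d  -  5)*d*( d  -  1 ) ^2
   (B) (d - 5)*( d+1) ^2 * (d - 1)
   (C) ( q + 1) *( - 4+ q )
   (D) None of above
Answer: D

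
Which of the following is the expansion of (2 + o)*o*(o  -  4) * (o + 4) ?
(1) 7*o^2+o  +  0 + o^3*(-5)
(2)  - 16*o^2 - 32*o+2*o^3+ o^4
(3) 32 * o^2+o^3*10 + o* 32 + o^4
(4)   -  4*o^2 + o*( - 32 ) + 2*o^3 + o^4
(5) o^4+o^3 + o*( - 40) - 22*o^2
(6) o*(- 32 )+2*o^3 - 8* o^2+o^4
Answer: 2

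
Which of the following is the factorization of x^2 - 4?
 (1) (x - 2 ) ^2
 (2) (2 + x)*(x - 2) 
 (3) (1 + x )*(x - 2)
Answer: 2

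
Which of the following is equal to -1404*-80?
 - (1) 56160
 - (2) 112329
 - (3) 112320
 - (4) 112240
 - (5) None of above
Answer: 3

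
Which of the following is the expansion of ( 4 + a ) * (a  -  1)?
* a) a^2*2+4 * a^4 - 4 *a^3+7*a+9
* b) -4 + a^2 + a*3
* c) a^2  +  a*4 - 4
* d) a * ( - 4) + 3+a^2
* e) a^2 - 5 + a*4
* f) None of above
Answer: b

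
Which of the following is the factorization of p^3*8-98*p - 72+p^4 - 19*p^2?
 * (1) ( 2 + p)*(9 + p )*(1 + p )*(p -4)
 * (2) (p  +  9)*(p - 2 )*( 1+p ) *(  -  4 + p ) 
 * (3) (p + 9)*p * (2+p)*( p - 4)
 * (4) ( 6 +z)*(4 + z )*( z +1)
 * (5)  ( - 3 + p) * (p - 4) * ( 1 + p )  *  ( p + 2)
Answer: 1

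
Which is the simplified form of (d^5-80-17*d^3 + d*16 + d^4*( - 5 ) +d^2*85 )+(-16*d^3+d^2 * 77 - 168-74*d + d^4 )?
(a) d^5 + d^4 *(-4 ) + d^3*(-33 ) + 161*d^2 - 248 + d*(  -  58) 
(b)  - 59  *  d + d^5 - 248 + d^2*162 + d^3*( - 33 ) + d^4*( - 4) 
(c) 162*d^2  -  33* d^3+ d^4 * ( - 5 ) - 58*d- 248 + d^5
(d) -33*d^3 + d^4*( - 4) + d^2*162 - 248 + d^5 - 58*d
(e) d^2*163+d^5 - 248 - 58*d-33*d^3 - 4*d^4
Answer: d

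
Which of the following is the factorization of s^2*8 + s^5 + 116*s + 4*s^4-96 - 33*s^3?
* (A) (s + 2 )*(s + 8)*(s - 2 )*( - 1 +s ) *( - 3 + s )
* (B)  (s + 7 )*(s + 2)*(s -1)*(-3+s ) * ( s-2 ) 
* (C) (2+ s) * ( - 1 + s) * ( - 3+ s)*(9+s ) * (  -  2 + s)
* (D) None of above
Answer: A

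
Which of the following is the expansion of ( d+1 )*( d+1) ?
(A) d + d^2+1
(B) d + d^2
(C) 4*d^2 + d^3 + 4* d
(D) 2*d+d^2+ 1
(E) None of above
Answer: D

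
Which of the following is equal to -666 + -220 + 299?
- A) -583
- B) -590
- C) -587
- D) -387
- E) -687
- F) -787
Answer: C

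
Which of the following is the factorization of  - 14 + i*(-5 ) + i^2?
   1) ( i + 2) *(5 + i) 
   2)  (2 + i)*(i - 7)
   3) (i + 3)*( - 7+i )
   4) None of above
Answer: 2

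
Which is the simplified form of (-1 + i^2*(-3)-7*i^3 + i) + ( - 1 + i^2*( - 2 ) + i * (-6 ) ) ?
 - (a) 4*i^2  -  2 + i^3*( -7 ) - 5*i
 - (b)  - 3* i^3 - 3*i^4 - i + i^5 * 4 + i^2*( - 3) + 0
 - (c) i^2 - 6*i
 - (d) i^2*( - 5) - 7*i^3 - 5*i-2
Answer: d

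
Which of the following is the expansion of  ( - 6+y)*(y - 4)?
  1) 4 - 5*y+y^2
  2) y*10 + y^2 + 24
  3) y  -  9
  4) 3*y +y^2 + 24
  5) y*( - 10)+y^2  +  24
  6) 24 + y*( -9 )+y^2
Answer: 5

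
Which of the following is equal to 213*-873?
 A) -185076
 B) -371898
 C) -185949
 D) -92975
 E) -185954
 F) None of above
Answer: C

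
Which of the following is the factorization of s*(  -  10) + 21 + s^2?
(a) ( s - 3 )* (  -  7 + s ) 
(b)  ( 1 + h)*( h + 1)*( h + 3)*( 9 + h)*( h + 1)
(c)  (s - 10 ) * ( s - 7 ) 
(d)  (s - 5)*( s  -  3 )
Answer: a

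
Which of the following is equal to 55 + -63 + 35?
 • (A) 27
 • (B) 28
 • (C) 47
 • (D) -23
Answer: A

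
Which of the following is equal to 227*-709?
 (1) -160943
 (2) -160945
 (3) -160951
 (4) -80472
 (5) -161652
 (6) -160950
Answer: 1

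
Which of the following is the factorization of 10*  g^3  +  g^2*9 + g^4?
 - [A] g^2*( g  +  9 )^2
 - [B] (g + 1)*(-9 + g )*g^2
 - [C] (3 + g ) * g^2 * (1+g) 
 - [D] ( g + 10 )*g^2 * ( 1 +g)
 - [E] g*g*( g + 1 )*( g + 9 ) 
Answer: E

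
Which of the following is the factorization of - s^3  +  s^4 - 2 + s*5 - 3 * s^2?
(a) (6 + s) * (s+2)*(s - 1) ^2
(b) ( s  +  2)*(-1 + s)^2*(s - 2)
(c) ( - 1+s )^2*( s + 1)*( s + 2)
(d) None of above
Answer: d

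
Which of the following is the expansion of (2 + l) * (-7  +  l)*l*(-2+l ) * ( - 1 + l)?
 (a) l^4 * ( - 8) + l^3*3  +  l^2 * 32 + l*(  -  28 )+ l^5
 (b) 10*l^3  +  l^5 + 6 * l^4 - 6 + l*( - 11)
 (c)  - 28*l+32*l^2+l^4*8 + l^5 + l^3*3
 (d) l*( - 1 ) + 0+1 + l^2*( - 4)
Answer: a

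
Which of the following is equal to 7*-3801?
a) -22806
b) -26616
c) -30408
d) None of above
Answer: d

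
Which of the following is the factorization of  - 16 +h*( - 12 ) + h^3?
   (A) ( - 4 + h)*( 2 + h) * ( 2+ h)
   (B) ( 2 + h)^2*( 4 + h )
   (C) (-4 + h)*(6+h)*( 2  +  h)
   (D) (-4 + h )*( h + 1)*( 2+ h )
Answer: A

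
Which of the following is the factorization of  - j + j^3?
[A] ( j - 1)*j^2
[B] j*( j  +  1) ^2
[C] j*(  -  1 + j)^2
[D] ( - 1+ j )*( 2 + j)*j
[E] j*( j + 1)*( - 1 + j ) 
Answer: E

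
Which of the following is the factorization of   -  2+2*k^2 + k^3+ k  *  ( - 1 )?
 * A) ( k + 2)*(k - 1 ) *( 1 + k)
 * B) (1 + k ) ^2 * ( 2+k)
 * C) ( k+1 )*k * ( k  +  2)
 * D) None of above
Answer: A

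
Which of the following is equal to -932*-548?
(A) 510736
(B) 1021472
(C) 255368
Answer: A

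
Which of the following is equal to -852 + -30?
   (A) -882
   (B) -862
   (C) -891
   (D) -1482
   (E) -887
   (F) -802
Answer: A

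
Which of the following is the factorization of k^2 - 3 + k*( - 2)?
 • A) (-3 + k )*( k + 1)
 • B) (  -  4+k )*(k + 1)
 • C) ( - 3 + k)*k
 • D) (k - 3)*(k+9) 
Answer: A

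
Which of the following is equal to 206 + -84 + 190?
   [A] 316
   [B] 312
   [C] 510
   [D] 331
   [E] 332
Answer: B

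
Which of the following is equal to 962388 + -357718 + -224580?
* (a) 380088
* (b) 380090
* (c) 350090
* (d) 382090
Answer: b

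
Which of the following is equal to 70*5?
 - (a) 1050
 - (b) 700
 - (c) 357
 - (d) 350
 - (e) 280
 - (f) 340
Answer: d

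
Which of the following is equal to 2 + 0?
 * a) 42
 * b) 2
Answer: b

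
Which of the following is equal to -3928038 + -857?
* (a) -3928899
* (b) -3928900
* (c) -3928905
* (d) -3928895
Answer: d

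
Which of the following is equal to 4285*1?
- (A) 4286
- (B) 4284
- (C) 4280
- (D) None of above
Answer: D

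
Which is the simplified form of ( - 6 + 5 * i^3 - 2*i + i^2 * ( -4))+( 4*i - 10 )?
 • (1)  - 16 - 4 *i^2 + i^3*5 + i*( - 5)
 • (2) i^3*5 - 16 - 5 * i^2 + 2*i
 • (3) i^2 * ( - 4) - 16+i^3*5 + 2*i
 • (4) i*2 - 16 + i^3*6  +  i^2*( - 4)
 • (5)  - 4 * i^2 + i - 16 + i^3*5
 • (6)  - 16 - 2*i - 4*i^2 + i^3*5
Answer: 3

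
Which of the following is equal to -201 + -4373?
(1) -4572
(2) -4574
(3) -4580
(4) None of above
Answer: 2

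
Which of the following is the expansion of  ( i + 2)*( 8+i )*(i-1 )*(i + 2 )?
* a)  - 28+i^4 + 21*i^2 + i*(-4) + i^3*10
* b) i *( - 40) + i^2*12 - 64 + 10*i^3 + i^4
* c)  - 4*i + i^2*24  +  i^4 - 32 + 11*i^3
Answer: c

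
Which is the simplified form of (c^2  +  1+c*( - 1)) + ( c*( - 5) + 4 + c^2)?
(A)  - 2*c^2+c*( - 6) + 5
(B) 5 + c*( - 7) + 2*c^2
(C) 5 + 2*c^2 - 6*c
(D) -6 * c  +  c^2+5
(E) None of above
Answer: C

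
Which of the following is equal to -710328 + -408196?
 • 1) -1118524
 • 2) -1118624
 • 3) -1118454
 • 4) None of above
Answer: 1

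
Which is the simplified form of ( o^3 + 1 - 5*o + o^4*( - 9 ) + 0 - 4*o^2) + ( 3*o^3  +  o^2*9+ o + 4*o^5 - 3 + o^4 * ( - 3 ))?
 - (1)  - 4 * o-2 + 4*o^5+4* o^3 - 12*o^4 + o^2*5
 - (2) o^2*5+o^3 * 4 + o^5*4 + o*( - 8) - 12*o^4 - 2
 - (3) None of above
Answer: 1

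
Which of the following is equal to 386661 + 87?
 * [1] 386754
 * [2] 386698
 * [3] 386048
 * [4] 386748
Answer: 4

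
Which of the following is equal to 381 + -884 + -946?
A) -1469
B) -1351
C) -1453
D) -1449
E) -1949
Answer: D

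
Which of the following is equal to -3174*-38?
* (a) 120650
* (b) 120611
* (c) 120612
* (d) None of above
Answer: c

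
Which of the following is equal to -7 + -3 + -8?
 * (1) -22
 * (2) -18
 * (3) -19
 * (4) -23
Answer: 2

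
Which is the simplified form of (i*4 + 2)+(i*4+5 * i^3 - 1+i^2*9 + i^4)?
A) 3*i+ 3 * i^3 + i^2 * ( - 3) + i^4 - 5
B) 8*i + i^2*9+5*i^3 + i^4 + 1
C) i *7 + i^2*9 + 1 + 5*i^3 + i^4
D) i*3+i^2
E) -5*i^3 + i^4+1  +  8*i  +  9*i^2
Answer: B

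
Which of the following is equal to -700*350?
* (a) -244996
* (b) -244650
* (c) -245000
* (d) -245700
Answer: c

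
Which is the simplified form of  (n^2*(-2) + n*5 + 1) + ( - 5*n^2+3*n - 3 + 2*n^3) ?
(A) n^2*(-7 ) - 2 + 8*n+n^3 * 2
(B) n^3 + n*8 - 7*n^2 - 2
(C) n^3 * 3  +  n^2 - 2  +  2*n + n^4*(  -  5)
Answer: A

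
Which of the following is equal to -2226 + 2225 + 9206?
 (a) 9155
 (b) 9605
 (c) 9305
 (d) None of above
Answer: d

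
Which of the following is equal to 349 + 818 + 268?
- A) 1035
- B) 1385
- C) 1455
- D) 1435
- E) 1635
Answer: D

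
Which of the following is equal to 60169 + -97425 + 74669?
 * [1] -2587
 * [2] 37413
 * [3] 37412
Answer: 2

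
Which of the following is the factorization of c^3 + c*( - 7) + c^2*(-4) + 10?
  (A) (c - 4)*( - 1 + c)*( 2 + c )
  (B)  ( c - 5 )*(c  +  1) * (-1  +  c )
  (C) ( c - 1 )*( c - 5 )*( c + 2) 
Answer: C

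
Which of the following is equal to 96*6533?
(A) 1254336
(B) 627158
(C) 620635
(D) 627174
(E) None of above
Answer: E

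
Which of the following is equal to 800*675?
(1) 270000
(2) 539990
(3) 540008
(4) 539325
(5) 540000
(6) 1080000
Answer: 5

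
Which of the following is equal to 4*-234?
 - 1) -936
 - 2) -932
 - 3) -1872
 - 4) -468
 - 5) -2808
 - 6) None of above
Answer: 1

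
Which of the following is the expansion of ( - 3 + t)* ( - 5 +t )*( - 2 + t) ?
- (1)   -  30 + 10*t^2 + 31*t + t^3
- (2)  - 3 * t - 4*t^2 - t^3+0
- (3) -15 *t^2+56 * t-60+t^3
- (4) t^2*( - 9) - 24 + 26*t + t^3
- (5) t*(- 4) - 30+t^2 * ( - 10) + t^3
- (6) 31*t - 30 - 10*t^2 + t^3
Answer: 6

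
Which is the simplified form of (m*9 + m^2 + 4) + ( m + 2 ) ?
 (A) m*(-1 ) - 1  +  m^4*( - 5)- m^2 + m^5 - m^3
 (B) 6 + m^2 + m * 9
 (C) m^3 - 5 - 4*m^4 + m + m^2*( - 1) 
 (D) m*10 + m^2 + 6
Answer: D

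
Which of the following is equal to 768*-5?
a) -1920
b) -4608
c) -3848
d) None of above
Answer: d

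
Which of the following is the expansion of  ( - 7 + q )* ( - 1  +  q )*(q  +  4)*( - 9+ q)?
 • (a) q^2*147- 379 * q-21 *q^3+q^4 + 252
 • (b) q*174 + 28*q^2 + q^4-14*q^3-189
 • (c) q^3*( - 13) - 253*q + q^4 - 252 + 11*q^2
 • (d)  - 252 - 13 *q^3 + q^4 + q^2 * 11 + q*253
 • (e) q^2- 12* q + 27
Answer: d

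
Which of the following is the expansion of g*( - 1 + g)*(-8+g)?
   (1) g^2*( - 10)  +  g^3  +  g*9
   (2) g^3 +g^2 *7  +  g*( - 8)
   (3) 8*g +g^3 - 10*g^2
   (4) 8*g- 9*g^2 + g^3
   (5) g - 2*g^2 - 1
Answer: 4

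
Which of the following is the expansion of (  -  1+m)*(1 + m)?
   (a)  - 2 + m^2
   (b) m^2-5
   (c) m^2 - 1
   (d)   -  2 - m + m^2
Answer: c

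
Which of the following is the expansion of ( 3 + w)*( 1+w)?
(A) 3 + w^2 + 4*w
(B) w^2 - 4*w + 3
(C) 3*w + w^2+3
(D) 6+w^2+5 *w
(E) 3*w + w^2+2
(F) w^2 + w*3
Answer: A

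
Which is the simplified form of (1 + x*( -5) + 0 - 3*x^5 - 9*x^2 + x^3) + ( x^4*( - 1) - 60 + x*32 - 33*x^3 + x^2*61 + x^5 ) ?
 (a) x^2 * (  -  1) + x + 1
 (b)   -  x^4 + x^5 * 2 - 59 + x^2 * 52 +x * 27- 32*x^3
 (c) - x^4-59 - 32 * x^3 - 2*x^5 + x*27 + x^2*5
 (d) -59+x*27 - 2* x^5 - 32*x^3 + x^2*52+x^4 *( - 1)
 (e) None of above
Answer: d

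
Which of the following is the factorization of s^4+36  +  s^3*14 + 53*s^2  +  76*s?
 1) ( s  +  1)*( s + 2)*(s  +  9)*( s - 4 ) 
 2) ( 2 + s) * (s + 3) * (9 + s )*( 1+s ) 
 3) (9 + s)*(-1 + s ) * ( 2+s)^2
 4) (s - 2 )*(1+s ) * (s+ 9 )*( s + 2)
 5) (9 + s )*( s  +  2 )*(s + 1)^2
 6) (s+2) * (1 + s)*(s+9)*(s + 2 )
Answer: 6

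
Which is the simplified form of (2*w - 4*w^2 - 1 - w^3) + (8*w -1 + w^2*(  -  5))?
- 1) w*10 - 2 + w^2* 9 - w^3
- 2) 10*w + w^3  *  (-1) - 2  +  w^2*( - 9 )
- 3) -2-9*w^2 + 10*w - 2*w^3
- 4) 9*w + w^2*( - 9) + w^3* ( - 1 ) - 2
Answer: 2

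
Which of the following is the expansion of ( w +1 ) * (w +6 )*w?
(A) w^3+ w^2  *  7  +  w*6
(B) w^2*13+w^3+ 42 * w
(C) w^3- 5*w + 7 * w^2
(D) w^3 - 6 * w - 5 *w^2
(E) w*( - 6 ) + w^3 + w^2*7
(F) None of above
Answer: A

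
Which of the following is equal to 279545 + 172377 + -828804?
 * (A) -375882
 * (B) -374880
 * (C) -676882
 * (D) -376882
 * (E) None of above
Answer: D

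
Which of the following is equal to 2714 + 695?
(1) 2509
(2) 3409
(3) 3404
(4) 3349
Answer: 2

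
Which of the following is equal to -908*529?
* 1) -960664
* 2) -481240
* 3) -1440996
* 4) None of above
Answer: 4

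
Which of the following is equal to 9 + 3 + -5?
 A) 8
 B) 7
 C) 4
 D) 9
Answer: B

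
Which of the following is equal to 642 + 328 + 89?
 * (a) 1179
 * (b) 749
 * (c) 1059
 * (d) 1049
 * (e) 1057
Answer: c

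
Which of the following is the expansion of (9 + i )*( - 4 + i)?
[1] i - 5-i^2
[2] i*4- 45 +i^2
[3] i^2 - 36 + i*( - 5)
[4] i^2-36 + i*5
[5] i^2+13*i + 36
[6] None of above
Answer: 4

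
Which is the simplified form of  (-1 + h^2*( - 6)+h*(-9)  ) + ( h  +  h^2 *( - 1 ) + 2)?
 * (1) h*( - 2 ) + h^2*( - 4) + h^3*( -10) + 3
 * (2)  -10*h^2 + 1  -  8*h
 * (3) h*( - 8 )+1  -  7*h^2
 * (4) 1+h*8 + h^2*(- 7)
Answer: 3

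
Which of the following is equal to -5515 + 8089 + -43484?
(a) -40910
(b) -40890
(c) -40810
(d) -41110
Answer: a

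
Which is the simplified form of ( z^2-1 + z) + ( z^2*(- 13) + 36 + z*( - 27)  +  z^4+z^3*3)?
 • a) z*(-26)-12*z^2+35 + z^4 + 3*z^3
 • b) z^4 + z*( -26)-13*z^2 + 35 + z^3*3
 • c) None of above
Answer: a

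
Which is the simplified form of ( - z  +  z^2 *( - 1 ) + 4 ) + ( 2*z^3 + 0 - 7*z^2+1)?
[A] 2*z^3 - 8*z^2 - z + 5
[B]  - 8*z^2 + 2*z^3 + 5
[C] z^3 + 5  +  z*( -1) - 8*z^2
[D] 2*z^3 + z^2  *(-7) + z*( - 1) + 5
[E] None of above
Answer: A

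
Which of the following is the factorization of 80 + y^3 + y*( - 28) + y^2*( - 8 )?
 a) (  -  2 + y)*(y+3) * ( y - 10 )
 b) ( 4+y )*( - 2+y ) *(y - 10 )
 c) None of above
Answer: b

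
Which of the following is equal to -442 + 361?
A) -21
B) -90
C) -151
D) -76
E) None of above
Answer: E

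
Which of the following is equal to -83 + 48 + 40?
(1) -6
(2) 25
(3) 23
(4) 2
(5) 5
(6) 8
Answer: 5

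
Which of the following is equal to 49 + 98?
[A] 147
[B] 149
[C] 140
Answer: A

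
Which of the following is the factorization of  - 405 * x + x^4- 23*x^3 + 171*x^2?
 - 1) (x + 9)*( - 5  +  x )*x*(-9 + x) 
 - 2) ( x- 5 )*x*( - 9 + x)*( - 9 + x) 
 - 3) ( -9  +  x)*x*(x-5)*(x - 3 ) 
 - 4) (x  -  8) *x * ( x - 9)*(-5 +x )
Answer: 2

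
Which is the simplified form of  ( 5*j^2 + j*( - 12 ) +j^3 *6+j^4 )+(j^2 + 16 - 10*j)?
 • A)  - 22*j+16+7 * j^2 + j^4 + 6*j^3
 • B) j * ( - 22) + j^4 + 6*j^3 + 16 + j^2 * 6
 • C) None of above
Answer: B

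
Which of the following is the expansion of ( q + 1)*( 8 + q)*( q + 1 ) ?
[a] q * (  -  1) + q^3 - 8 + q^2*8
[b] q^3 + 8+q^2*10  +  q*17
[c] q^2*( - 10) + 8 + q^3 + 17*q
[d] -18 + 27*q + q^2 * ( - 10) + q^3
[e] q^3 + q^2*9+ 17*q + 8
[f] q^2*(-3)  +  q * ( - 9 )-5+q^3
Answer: b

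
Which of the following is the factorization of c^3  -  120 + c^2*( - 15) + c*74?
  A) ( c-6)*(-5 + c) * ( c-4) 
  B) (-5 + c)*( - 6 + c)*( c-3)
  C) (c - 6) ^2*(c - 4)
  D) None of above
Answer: A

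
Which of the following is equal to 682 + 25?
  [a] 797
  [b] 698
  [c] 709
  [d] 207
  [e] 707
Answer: e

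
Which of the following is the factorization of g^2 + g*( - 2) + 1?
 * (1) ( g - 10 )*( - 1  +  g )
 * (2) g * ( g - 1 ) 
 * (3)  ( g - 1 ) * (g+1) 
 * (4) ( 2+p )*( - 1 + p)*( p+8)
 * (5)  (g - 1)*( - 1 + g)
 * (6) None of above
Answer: 5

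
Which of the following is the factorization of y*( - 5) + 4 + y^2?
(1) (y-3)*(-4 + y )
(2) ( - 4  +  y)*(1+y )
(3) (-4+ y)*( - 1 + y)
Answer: 3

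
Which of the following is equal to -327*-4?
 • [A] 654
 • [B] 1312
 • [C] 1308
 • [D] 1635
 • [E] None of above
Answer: C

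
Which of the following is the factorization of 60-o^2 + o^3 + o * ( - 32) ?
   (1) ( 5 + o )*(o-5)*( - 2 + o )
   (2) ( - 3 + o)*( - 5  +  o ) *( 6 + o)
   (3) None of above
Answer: 3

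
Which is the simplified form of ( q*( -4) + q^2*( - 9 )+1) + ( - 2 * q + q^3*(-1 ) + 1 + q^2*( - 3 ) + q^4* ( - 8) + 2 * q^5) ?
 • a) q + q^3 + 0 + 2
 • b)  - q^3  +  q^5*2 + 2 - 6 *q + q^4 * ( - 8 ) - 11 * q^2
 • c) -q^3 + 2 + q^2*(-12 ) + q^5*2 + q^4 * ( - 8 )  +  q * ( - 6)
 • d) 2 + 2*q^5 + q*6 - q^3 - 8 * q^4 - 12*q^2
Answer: c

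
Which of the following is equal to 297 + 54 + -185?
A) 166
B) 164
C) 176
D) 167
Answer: A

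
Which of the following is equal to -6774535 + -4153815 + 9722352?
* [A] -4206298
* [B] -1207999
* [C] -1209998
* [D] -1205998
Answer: D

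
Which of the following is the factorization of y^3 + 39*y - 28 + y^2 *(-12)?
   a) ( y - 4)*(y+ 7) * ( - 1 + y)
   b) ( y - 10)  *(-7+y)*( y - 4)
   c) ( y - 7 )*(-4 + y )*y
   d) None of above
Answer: d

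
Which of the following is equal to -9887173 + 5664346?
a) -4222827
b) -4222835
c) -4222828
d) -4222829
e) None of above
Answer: a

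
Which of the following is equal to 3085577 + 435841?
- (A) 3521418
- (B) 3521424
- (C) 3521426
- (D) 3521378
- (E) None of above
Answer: A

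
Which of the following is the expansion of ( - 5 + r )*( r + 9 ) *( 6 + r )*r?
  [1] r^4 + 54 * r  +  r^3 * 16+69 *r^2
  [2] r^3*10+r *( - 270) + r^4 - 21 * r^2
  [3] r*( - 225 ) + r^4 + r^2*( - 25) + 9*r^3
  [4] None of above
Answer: 2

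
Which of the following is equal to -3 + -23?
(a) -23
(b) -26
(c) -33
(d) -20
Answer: b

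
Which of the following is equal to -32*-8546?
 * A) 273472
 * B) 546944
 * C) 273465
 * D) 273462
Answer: A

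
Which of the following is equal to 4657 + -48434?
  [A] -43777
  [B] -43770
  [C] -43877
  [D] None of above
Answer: A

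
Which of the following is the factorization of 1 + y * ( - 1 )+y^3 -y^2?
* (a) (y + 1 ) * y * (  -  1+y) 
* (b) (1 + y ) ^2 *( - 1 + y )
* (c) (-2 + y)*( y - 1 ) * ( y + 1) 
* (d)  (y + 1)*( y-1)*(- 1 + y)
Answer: d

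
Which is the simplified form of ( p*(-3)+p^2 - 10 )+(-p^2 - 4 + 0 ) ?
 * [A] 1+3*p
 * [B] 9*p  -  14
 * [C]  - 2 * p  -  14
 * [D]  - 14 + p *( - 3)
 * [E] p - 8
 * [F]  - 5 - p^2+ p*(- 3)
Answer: D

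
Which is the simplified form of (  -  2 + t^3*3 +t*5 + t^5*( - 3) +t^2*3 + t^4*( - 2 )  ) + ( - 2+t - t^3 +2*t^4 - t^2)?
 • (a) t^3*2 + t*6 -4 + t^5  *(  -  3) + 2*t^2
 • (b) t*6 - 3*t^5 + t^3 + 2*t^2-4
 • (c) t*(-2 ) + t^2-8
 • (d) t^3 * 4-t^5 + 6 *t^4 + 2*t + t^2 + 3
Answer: a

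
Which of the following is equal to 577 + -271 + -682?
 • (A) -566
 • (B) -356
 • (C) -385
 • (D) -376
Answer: D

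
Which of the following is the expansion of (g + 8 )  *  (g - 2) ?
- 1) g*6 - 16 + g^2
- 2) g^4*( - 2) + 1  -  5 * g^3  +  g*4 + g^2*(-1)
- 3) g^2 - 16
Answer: 1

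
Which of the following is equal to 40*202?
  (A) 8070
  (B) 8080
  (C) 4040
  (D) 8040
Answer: B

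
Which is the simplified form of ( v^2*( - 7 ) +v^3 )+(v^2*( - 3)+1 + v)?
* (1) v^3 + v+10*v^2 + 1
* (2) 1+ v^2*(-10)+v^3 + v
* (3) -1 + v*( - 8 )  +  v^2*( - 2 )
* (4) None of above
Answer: 2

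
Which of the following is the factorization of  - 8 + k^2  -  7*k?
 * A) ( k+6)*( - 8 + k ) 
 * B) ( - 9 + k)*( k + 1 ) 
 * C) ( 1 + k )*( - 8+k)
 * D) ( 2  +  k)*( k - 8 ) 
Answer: C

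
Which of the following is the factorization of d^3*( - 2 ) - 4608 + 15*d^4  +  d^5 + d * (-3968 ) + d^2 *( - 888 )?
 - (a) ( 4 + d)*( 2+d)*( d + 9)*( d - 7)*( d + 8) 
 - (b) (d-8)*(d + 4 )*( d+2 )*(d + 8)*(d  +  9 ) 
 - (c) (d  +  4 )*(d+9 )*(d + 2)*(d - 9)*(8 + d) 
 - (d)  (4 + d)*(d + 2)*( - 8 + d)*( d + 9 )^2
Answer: b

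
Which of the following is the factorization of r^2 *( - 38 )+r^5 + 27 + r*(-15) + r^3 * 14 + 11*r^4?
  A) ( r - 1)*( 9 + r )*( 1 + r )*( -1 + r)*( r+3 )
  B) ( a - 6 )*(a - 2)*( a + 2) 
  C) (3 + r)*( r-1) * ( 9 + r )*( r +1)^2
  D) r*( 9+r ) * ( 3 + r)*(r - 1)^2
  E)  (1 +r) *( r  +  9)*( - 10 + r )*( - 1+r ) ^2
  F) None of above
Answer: A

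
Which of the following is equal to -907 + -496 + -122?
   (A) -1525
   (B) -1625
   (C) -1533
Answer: A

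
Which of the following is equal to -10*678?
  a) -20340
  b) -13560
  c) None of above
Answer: c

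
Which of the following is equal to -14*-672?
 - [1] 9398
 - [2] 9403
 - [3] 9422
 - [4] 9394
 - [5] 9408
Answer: 5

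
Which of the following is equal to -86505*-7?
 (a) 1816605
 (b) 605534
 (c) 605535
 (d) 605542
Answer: c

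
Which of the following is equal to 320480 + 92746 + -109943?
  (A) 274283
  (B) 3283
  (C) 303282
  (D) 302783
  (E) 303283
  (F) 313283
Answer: E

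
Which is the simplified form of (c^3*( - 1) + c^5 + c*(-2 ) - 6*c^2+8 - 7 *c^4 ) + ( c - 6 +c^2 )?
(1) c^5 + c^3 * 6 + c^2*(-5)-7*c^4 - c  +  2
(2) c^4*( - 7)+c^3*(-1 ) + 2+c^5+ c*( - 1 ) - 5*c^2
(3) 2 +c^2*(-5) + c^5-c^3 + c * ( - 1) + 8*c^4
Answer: 2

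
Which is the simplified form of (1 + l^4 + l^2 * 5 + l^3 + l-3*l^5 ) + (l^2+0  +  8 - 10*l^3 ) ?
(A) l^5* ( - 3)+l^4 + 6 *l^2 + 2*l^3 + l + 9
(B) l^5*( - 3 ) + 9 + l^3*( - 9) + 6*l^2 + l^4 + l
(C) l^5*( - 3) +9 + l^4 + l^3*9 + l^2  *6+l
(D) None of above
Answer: B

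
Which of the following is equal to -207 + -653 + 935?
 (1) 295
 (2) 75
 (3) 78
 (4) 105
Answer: 2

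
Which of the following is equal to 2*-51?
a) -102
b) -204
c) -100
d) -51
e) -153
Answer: a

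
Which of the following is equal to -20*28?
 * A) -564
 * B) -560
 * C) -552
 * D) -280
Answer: B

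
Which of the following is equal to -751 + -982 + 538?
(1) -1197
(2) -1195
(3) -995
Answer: 2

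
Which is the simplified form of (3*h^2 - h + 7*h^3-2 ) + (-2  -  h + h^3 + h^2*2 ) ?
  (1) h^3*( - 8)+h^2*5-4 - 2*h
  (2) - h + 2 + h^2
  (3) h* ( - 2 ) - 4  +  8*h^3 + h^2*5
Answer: 3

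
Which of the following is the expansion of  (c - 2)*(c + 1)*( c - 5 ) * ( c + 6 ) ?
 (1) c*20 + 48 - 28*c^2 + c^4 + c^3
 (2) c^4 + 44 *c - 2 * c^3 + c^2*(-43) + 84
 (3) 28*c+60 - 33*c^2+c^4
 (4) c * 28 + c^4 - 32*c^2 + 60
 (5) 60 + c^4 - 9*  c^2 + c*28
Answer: 3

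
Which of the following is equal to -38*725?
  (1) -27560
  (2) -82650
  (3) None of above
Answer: 3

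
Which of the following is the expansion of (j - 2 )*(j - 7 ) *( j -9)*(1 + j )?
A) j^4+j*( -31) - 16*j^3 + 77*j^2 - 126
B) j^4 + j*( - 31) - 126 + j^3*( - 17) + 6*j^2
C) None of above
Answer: C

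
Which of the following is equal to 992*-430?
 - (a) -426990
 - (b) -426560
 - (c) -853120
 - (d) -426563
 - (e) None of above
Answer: b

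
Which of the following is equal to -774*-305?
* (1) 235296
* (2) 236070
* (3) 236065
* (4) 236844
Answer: 2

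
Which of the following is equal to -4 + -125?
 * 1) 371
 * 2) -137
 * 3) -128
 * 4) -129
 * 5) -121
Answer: 4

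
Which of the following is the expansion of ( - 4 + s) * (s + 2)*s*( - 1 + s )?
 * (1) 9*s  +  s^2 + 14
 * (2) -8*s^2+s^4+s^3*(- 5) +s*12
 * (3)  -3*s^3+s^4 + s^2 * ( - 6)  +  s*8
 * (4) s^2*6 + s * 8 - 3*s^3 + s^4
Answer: 3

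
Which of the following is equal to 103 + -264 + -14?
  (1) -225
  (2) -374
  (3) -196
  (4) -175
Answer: 4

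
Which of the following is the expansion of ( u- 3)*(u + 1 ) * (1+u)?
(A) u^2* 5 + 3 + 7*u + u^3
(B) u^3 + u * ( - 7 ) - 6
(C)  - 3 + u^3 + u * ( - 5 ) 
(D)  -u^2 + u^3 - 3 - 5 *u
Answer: D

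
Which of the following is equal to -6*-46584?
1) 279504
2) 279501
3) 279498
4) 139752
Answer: 1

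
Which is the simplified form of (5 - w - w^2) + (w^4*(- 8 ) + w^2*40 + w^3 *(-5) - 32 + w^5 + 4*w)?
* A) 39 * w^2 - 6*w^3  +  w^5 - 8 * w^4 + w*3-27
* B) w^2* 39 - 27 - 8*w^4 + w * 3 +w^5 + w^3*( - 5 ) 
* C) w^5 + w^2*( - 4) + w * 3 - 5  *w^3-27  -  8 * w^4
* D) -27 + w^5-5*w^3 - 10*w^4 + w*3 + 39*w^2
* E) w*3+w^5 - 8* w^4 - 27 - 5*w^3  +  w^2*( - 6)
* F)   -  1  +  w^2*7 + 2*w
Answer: B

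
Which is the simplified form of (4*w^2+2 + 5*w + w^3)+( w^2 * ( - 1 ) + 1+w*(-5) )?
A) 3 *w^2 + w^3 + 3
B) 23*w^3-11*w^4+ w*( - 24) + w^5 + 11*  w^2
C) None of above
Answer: A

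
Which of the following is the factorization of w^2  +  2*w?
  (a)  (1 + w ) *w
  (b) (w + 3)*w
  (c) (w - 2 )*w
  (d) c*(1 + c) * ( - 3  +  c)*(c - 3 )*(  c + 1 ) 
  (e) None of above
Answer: e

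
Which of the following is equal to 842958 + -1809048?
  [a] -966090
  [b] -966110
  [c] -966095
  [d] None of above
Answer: a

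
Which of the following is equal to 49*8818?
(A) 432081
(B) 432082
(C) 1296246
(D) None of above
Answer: B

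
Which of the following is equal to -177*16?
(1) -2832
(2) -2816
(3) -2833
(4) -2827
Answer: 1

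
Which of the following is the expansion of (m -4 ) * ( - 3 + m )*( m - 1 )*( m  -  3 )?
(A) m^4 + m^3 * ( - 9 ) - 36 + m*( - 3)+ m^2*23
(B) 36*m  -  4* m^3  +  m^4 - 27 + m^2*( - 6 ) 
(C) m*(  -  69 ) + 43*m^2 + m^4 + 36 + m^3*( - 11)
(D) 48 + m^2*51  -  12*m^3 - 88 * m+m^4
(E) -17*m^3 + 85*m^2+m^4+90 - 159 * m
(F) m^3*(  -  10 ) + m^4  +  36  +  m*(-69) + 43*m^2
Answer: C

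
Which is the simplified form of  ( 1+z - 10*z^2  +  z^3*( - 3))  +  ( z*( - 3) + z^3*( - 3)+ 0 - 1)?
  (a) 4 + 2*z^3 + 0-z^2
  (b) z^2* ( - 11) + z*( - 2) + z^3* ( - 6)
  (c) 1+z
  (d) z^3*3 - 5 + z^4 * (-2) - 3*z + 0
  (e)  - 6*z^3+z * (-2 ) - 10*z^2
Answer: e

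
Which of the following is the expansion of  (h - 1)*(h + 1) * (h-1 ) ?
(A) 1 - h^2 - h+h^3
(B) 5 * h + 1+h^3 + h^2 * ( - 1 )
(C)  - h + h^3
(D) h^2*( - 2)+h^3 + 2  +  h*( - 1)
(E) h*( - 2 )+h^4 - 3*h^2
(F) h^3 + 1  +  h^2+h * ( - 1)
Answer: A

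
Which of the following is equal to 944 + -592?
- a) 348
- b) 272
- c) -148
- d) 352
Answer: d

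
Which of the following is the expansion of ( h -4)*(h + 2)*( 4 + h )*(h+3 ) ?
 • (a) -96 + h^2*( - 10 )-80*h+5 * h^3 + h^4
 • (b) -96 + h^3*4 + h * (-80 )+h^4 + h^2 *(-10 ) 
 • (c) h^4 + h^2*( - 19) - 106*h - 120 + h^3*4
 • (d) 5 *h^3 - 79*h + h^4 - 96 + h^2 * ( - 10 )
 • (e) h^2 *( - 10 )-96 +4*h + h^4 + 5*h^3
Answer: a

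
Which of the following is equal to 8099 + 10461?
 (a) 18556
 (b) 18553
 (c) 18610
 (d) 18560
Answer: d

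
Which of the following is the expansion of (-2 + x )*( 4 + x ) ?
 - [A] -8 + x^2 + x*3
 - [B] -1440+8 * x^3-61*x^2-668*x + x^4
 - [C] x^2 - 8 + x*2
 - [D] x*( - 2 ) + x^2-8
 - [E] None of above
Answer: C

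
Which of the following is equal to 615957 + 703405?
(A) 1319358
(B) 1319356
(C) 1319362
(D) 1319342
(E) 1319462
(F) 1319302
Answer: C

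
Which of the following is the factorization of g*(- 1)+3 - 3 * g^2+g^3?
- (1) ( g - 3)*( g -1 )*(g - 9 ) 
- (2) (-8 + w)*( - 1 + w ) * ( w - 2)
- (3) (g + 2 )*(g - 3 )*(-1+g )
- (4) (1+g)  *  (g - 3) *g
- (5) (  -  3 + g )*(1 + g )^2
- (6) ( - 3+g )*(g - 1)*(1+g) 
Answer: 6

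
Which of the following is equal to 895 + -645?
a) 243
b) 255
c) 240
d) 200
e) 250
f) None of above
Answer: e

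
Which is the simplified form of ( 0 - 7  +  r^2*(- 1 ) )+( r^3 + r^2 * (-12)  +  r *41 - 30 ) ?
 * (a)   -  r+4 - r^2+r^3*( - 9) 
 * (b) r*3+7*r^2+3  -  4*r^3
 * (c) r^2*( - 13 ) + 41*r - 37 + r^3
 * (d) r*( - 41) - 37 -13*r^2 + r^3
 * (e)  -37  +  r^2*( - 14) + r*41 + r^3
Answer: c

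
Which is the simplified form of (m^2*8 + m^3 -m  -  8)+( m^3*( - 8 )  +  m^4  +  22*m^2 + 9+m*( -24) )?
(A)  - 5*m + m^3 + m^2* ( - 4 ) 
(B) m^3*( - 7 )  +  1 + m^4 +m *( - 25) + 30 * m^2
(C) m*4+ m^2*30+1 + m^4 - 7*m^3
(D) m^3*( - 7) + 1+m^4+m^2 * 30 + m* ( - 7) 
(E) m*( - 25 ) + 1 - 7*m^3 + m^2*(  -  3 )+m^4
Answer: B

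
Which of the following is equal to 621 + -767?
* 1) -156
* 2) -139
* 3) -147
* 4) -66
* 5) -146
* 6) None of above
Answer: 5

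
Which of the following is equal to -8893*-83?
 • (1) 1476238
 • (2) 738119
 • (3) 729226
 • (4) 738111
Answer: 2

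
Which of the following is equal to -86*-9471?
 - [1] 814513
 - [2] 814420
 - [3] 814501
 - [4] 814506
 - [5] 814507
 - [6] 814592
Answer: 4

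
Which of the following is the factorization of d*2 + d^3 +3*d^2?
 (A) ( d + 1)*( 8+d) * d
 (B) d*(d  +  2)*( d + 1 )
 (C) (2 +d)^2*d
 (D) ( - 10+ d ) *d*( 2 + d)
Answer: B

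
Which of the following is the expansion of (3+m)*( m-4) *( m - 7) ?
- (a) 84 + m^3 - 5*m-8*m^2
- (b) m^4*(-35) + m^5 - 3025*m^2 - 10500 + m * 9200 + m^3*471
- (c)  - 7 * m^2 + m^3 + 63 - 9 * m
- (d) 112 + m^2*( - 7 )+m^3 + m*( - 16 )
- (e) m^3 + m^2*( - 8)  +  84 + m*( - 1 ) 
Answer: a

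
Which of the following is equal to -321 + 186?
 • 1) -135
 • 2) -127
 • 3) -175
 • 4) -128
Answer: 1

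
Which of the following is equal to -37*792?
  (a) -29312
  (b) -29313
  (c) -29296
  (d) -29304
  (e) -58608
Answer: d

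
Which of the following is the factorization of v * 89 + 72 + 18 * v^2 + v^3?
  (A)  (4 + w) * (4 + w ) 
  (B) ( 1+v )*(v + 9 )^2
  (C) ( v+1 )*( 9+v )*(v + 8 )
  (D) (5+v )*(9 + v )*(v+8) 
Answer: C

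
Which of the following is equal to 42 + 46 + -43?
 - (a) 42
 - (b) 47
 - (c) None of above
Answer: c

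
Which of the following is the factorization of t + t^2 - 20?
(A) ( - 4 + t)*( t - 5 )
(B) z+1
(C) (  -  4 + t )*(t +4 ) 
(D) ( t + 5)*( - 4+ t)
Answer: D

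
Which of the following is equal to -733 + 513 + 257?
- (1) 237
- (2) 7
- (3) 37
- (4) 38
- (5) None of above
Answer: 3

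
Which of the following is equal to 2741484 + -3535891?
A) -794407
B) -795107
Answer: A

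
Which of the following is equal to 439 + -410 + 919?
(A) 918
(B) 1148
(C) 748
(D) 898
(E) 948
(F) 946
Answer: E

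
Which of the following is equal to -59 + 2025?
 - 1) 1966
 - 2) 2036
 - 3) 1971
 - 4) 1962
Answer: 1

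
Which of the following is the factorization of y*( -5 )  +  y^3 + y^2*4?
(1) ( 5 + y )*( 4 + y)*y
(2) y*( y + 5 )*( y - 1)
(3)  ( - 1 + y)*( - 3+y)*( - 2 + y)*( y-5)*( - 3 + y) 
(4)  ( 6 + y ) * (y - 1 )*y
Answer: 2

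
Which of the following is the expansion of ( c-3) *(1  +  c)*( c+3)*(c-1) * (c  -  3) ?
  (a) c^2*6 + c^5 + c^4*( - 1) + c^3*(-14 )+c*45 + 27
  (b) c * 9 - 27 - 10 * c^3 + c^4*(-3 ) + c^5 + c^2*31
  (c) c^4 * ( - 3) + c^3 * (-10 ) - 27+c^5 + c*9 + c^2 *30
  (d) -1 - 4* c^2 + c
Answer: c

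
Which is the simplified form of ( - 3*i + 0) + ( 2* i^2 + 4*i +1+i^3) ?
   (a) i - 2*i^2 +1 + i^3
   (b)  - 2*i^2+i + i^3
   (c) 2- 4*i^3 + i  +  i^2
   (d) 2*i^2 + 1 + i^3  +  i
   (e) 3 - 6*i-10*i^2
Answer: d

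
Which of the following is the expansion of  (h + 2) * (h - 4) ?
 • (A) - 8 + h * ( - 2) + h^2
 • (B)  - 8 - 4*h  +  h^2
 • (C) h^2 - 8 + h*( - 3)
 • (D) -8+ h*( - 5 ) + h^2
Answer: A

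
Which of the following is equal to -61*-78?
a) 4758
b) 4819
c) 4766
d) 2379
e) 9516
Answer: a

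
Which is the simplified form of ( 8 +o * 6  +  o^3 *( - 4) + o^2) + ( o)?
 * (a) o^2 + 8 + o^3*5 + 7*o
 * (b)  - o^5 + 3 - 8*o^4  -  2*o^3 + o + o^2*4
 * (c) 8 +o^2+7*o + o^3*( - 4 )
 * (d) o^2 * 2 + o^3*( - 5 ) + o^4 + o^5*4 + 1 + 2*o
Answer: c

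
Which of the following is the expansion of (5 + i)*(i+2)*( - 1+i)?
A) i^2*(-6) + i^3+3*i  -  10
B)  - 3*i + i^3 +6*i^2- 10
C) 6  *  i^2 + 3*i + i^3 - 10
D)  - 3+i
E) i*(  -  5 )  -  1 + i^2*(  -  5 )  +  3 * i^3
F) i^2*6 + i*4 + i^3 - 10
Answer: C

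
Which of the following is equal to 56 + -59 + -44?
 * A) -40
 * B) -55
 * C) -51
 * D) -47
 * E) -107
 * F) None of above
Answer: D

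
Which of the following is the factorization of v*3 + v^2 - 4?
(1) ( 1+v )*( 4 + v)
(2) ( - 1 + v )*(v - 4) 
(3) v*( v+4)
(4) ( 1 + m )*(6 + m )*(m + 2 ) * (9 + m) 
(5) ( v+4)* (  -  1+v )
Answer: 5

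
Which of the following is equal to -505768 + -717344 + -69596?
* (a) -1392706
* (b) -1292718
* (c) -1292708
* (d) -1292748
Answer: c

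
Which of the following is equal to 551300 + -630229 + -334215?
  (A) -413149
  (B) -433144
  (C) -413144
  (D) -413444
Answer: C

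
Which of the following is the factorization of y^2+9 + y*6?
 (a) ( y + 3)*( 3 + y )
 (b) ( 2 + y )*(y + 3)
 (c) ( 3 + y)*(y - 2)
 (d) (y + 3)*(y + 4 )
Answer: a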